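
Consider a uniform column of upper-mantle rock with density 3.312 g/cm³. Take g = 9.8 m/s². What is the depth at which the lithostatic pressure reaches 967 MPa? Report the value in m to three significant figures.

h = P/(ρg) = 967 MPa / (3312 kg/m³ × 9.8 m/s²) = 9.670×10^8 Pa / 32458 Pa/m = 29793 m

29800 m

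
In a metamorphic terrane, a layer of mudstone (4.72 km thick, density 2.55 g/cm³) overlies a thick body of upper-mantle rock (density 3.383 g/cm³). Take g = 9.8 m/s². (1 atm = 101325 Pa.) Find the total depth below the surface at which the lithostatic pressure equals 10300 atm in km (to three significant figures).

32.6 km

Pressure at base of upper layers: 2550×9.8×4720 = 1.180×10^8 Pa = 1164 atm
Remaining pressure to be supplied by upper-mantle rock: 1.044×10^9 − 1.180×10^8 = 9.257×10^8 Pa
Additional depth in upper-mantle rock = 9.257×10^8 Pa / (3383 kg/m³ × 9.8 m/s²) = 27922 m
Total depth = 4720 m + 27922 m = 32642 m
= 32.642 km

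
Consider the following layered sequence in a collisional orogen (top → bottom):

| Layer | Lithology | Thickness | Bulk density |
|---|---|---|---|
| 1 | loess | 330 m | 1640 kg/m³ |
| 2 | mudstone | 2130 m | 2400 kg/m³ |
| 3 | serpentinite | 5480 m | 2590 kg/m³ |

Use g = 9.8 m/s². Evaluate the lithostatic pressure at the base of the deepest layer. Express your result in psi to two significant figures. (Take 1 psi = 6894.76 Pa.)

loess: 1640 kg/m³ × 9.8 m/s² × 330 m = 5.304×10^6 Pa = 769.2 psi
mudstone: 2400 kg/m³ × 9.8 m/s² × 2130 m = 5.010×10^7 Pa = 7266 psi
serpentinite: 2590 kg/m³ × 9.8 m/s² × 5480 m = 1.391×10^8 Pa = 20174 psi
Total = 769.2 + 7266 + 20174 = 28209 psi

28000 psi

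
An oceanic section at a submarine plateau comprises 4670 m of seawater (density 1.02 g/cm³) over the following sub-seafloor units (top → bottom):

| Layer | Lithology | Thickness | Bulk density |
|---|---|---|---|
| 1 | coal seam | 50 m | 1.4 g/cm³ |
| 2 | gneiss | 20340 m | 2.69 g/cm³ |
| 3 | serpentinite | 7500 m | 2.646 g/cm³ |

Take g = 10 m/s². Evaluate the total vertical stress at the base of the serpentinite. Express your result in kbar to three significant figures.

seawater: 1020 kg/m³ × 10 m/s² × 4670 m = 4.763×10^7 Pa = 0.4763 kbar
coal seam: 1400 kg/m³ × 10 m/s² × 50 m = 7.000×10^5 Pa = 7.000×10^-3 kbar
gneiss: 2690 kg/m³ × 10 m/s² × 20340 m = 5.471×10^8 Pa = 5.471 kbar
serpentinite: 2646 kg/m³ × 10 m/s² × 7500 m = 1.984×10^8 Pa = 1.984 kbar
Total = 0.4763 + 7.000×10^-3 + 5.471 + 1.984 = 7.9393 kbar

7.94 kbar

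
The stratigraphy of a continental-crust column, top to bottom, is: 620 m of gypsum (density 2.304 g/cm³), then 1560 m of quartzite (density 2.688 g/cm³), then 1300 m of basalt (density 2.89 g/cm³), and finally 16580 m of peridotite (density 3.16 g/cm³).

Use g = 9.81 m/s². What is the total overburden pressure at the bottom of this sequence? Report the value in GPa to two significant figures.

gypsum: 2304 kg/m³ × 9.81 m/s² × 620 m = 1.401×10^7 Pa = 0.01401 GPa
quartzite: 2688 kg/m³ × 9.81 m/s² × 1560 m = 4.114×10^7 Pa = 0.04114 GPa
basalt: 2890 kg/m³ × 9.81 m/s² × 1300 m = 3.686×10^7 Pa = 0.03686 GPa
peridotite: 3160 kg/m³ × 9.81 m/s² × 16580 m = 5.140×10^8 Pa = 0.5140 GPa
Total = 0.01401 + 0.04114 + 0.03686 + 0.5140 = 0.60598 GPa

0.61 GPa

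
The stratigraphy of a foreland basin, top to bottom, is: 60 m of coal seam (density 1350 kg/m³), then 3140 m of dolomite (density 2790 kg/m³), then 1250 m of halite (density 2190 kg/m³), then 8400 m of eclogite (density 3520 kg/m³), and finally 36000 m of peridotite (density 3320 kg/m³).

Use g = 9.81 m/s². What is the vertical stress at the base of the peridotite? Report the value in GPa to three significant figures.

1.58 GPa

coal seam: 1350 kg/m³ × 9.81 m/s² × 60 m = 7.946×10^5 Pa = 7.946×10^-4 GPa
dolomite: 2790 kg/m³ × 9.81 m/s² × 3140 m = 8.594×10^7 Pa = 0.08594 GPa
halite: 2190 kg/m³ × 9.81 m/s² × 1250 m = 2.685×10^7 Pa = 0.02685 GPa
eclogite: 3520 kg/m³ × 9.81 m/s² × 8400 m = 2.901×10^8 Pa = 0.2901 GPa
peridotite: 3320 kg/m³ × 9.81 m/s² × 36000 m = 1.172×10^9 Pa = 1.172 GPa
Total = 7.946×10^-4 + 0.08594 + 0.02685 + 0.2901 + 1.172 = 1.5761 GPa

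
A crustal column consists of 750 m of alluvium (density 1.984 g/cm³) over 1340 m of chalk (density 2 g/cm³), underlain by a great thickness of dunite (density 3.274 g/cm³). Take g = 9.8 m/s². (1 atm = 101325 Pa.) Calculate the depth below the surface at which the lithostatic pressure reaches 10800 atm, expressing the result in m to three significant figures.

34900 m

Pressure at base of upper layers: 1984×9.8×750 + 2000×9.8×1340 = 4.085×10^7 Pa = 403.1 atm
Remaining pressure to be supplied by dunite: 1.094×10^9 − 4.085×10^7 = 1.053×10^9 Pa
Additional depth in dunite = 1.053×10^9 Pa / (3274 kg/m³ × 9.8 m/s²) = 32833 m
Total depth = 2090 m + 32833 m = 34923 m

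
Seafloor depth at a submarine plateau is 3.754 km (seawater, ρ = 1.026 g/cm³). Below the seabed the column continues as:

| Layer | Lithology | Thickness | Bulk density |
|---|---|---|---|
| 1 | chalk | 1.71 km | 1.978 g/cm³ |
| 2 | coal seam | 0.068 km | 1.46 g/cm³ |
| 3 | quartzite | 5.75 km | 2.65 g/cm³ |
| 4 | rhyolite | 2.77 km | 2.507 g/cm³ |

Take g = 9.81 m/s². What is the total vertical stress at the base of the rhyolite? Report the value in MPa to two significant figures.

290 MPa

seawater: 1026 kg/m³ × 9.81 m/s² × 3754 m = 3.778×10^7 Pa = 37.78 MPa
chalk: 1978 kg/m³ × 9.81 m/s² × 1710 m = 3.318×10^7 Pa = 33.18 MPa
coal seam: 1460 kg/m³ × 9.81 m/s² × 68 m = 9.739×10^5 Pa = 0.9739 MPa
quartzite: 2650 kg/m³ × 9.81 m/s² × 5750 m = 1.495×10^8 Pa = 149.5 MPa
rhyolite: 2507 kg/m³ × 9.81 m/s² × 2770 m = 6.812×10^7 Pa = 68.12 MPa
Total = 37.78 + 33.18 + 0.9739 + 149.5 + 68.12 = 289.54 MPa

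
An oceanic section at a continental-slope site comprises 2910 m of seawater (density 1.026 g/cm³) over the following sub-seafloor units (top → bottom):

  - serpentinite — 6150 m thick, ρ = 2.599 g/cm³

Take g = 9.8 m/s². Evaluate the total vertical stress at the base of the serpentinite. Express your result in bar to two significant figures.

1900 bar

seawater: 1026 kg/m³ × 9.8 m/s² × 2910 m = 2.926×10^7 Pa = 292.6 bar
serpentinite: 2599 kg/m³ × 9.8 m/s² × 6150 m = 1.566×10^8 Pa = 1566 bar
Total = 292.6 + 1566 = 1859.0 bar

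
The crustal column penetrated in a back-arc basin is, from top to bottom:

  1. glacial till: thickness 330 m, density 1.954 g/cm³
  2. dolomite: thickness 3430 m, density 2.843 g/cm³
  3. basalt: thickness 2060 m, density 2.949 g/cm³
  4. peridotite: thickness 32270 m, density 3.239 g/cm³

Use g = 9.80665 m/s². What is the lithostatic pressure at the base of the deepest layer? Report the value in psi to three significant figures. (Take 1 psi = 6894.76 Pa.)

172000 psi

glacial till: 1954 kg/m³ × 9.80665 m/s² × 330 m = 6.324×10^6 Pa = 917.1 psi
dolomite: 2843 kg/m³ × 9.80665 m/s² × 3430 m = 9.563×10^7 Pa = 13870 psi
basalt: 2949 kg/m³ × 9.80665 m/s² × 2060 m = 5.957×10^7 Pa = 8641 psi
peridotite: 3239 kg/m³ × 9.80665 m/s² × 32270 m = 1.025×10^9 Pa = 1.487×10^5 psi
Total = 917.1 + 13870 + 8641 + 1.487×10^5 = 1.7209×10^5 psi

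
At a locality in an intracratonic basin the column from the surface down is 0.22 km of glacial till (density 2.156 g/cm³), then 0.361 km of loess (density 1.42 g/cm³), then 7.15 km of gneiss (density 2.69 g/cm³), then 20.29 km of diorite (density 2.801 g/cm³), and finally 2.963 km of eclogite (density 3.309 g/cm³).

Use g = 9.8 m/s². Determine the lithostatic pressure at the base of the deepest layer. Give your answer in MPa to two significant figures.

850 MPa

glacial till: 2156 kg/m³ × 9.8 m/s² × 220 m = 4.648×10^6 Pa = 4.648 MPa
loess: 1420 kg/m³ × 9.8 m/s² × 361 m = 5.024×10^6 Pa = 5.024 MPa
gneiss: 2690 kg/m³ × 9.8 m/s² × 7150 m = 1.885×10^8 Pa = 188.5 MPa
diorite: 2801 kg/m³ × 9.8 m/s² × 20290 m = 5.570×10^8 Pa = 557.0 MPa
eclogite: 3309 kg/m³ × 9.8 m/s² × 2963 m = 9.608×10^7 Pa = 96.08 MPa
Total = 4.648 + 5.024 + 188.5 + 557.0 + 96.08 = 851.20 MPa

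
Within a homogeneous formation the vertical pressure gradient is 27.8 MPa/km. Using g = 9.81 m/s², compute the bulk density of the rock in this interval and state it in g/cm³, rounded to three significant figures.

2.83 g/cm³

ρ = (dP/dz)/g = 27.8 MPa/km / 9.81 m/s² = 27800 Pa/m / 9.81 m/s² = 2833.8 kg/m³
= 2.834 g/cm³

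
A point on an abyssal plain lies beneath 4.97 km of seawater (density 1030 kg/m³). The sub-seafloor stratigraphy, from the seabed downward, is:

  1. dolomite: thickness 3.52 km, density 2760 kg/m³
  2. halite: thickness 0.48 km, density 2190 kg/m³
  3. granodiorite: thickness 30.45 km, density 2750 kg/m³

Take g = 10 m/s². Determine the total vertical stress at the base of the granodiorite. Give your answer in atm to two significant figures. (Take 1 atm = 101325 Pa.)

9800 atm

seawater: 1030 kg/m³ × 10 m/s² × 4970 m = 5.119×10^7 Pa = 505.2 atm
dolomite: 2760 kg/m³ × 10 m/s² × 3520 m = 9.715×10^7 Pa = 958.8 atm
halite: 2190 kg/m³ × 10 m/s² × 480 m = 1.051×10^7 Pa = 103.7 atm
granodiorite: 2750 kg/m³ × 10 m/s² × 30450 m = 8.374×10^8 Pa = 8264 atm
Total = 505.2 + 958.8 + 103.7 + 8264 = 9832.0 atm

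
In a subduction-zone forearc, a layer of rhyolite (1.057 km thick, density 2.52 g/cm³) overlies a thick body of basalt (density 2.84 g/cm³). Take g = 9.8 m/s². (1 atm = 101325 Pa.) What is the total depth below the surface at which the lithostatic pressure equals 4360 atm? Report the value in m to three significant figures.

Pressure at base of upper layers: 2520×9.8×1057 = 2.610×10^7 Pa = 257.6 atm
Remaining pressure to be supplied by basalt: 4.418×10^8 − 2.610×10^7 = 4.157×10^8 Pa
Additional depth in basalt = 4.157×10^8 Pa / (2840 kg/m³ × 9.8 m/s²) = 14935 m
Total depth = 1057 m + 14935 m = 15992 m

16000 m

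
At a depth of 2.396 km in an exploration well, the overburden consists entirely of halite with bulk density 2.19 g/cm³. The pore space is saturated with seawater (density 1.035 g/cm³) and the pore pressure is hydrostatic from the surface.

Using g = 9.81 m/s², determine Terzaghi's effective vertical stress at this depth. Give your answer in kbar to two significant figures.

0.27 kbar

Overburden (lithostatic) stress σ_v:
halite: 2190 kg/m³ × 9.81 m/s² × 2396 m = 5.148×10^7 Pa = 51.48 MPa
Pore pressure P_p = 1035 kg/m³ × 9.81 m/s² × 2396 m = 2.433×10^7 Pa = 24.33 MPa
Effective stress σ' = σ_v − P_p = 51.48 − 24.33 = 27.148 MPa = 0.27148 kbar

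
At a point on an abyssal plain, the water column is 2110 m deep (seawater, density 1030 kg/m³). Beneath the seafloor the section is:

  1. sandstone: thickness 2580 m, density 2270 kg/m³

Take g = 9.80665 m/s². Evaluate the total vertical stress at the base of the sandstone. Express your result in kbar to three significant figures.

seawater: 1030 kg/m³ × 9.80665 m/s² × 2110 m = 2.131×10^7 Pa = 0.2131 kbar
sandstone: 2270 kg/m³ × 9.80665 m/s² × 2580 m = 5.743×10^7 Pa = 0.5743 kbar
Total = 0.2131 + 0.5743 = 0.78746 kbar

0.787 kbar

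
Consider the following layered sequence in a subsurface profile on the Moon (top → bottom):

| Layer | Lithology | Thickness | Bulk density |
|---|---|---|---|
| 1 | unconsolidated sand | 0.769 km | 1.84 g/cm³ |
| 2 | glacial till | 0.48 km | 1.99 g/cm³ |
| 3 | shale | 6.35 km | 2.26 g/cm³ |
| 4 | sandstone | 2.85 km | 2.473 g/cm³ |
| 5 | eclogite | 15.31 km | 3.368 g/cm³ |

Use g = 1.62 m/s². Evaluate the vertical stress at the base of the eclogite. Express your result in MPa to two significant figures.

120 MPa

unconsolidated sand: 1840 kg/m³ × 1.62 m/s² × 769 m = 2.292×10^6 Pa = 2.292 MPa
glacial till: 1990 kg/m³ × 1.62 m/s² × 480 m = 1.547×10^6 Pa = 1.547 MPa
shale: 2260 kg/m³ × 1.62 m/s² × 6350 m = 2.325×10^7 Pa = 23.25 MPa
sandstone: 2473 kg/m³ × 1.62 m/s² × 2850 m = 1.142×10^7 Pa = 11.42 MPa
eclogite: 3368 kg/m³ × 1.62 m/s² × 15310 m = 8.353×10^7 Pa = 83.53 MPa
Total = 2.292 + 1.547 + 23.25 + 11.42 + 83.53 = 122.04 MPa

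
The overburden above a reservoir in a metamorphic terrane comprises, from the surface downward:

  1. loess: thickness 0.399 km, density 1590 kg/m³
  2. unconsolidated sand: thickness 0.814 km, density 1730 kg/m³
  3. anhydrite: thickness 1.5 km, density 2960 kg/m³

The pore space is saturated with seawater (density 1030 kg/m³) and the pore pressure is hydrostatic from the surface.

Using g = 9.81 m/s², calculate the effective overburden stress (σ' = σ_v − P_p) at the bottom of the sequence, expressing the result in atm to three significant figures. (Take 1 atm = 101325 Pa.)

357 atm

Overburden (lithostatic) stress σ_v:
loess: 1590 kg/m³ × 9.81 m/s² × 399 m = 6.224×10^6 Pa = 6.224 MPa
unconsolidated sand: 1730 kg/m³ × 9.81 m/s² × 814 m = 1.381×10^7 Pa = 13.81 MPa
anhydrite: 2960 kg/m³ × 9.81 m/s² × 1500 m = 4.356×10^7 Pa = 43.56 MPa
Total = 6.224 + 13.81 + 43.56 = 63.595 MPa
Pore pressure P_p = 1030 kg/m³ × 9.81 m/s² × 2713 m = 2.741×10^7 Pa = 27.41 MPa
Effective stress σ' = σ_v − P_p = 63.59 − 27.41 = 36.182 MPa = 357.08 atm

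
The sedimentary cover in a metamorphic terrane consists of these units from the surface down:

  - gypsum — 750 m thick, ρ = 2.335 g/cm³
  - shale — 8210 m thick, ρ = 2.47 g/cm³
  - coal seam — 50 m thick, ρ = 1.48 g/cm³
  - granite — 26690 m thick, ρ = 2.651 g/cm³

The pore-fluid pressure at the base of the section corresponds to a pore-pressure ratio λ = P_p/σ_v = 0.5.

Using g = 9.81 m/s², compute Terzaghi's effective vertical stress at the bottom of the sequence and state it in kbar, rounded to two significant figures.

4.6 kbar

Overburden (lithostatic) stress σ_v:
gypsum: 2335 kg/m³ × 9.81 m/s² × 750 m = 1.718×10^7 Pa = 17.18 MPa
shale: 2470 kg/m³ × 9.81 m/s² × 8210 m = 1.989×10^8 Pa = 198.9 MPa
coal seam: 1480 kg/m³ × 9.81 m/s² × 50 m = 7.259×10^5 Pa = 0.7259 MPa
granite: 2651 kg/m³ × 9.81 m/s² × 26690 m = 6.941×10^8 Pa = 694.1 MPa
Total = 17.18 + 198.9 + 0.7259 + 694.1 = 910.95 MPa
Pore pressure P_p = λ·σ_v = 0.5 × 910.9 MPa = 455.5 MPa
Effective stress σ' = σ_v − P_p = 910.9 − 455.5 = 455.47 MPa = 4.5547 kbar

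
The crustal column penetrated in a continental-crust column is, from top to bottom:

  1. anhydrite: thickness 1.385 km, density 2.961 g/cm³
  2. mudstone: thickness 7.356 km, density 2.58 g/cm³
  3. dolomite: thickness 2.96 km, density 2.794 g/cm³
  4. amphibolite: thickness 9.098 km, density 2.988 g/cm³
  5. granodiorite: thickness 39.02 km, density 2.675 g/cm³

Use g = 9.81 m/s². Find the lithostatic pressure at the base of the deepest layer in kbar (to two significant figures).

16 kbar

anhydrite: 2961 kg/m³ × 9.81 m/s² × 1385 m = 4.023×10^7 Pa = 0.4023 kbar
mudstone: 2580 kg/m³ × 9.81 m/s² × 7356 m = 1.862×10^8 Pa = 1.862 kbar
dolomite: 2794 kg/m³ × 9.81 m/s² × 2960 m = 8.113×10^7 Pa = 0.8113 kbar
amphibolite: 2988 kg/m³ × 9.81 m/s² × 9098 m = 2.667×10^8 Pa = 2.667 kbar
granodiorite: 2675 kg/m³ × 9.81 m/s² × 39020 m = 1.024×10^9 Pa = 10.24 kbar
Total = 0.4023 + 1.862 + 0.8113 + 2.667 + 10.24 = 15.982 kbar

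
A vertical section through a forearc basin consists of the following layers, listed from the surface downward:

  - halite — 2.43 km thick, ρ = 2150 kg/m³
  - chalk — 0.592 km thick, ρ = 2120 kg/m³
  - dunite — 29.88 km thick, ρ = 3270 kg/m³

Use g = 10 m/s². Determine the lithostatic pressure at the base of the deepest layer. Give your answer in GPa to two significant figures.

halite: 2150 kg/m³ × 10 m/s² × 2430 m = 5.224×10^7 Pa = 0.05224 GPa
chalk: 2120 kg/m³ × 10 m/s² × 592 m = 1.255×10^7 Pa = 0.01255 GPa
dunite: 3270 kg/m³ × 10 m/s² × 29880 m = 9.771×10^8 Pa = 0.9771 GPa
Total = 0.05224 + 0.01255 + 0.9771 = 1.0419 GPa

1.0 GPa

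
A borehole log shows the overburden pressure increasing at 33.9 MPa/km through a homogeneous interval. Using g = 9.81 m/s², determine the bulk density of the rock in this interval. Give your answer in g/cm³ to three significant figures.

ρ = (dP/dz)/g = 33.9 MPa/km / 9.81 m/s² = 33900 Pa/m / 9.81 m/s² = 3455.7 kg/m³
= 3.456 g/cm³

3.46 g/cm³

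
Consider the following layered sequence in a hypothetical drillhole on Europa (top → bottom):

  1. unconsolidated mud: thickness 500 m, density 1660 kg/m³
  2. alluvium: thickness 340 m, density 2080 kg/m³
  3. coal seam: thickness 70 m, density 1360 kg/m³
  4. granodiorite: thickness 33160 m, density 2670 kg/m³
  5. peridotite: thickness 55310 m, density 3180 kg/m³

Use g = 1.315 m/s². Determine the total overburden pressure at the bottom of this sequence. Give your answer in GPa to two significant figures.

0.35 GPa

unconsolidated mud: 1660 kg/m³ × 1.315 m/s² × 500 m = 1.091×10^6 Pa = 1.091×10^-3 GPa
alluvium: 2080 kg/m³ × 1.315 m/s² × 340 m = 9.300×10^5 Pa = 9.300×10^-4 GPa
coal seam: 1360 kg/m³ × 1.315 m/s² × 70 m = 1.252×10^5 Pa = 1.252×10^-4 GPa
granodiorite: 2670 kg/m³ × 1.315 m/s² × 33160 m = 1.164×10^8 Pa = 0.1164 GPa
peridotite: 3180 kg/m³ × 1.315 m/s² × 55310 m = 2.313×10^8 Pa = 0.2313 GPa
Total = 1.091×10^-3 + 9.300×10^-4 + 1.252×10^-4 + 0.1164 + 0.2313 = 0.34986 GPa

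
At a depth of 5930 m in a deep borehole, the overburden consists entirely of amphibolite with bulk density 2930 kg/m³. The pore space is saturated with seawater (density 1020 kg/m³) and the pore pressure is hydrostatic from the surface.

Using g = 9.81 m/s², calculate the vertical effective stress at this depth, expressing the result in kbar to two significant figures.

1.1 kbar

Overburden (lithostatic) stress σ_v:
amphibolite: 2930 kg/m³ × 9.81 m/s² × 5930 m = 1.704×10^8 Pa = 170.4 MPa
Pore pressure P_p = 1020 kg/m³ × 9.81 m/s² × 5930 m = 5.934×10^7 Pa = 59.34 MPa
Effective stress σ' = σ_v − P_p = 170.4 − 59.34 = 111.11 MPa = 1.1111 kbar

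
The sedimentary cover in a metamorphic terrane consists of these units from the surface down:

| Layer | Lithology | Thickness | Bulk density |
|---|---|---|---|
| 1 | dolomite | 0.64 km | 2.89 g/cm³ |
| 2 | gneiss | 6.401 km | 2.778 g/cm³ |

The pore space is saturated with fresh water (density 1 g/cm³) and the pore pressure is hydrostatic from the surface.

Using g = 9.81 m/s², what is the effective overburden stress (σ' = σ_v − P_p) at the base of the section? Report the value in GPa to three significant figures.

Overburden (lithostatic) stress σ_v:
dolomite: 2890 kg/m³ × 9.81 m/s² × 640 m = 1.814×10^7 Pa = 18.14 MPa
gneiss: 2778 kg/m³ × 9.81 m/s² × 6401 m = 1.744×10^8 Pa = 174.4 MPa
Total = 18.14 + 174.4 = 192.59 MPa
Pore pressure P_p = 1000 kg/m³ × 9.81 m/s² × 7041 m = 6.907×10^7 Pa = 69.07 MPa
Effective stress σ' = σ_v − P_p = 192.6 − 69.07 = 123.51 MPa = 0.12351 GPa

0.124 GPa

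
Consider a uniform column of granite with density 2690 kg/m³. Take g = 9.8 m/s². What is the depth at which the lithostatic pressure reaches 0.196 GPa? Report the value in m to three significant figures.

7430 m

h = P/(ρg) = 0.196 GPa / (2690 kg/m³ × 9.8 m/s²) = 1.960×10^8 Pa / 26362 Pa/m = 7434.9 m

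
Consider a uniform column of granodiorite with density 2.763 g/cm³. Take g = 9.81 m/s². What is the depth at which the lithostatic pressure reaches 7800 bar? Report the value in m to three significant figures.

28800 m

h = P/(ρg) = 7800 bar / (2763 kg/m³ × 9.81 m/s²) = 7.800×10^8 Pa / 27105 Pa/m = 28777 m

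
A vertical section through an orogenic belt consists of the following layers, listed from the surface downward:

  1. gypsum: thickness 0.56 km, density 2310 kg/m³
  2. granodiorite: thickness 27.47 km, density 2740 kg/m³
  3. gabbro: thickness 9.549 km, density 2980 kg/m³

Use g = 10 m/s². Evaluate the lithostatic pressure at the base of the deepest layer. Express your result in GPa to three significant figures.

1.05 GPa

gypsum: 2310 kg/m³ × 10 m/s² × 560 m = 1.294×10^7 Pa = 0.01294 GPa
granodiorite: 2740 kg/m³ × 10 m/s² × 27470 m = 7.527×10^8 Pa = 0.7527 GPa
gabbro: 2980 kg/m³ × 10 m/s² × 9549 m = 2.846×10^8 Pa = 0.2846 GPa
Total = 0.01294 + 0.7527 + 0.2846 = 1.0502 GPa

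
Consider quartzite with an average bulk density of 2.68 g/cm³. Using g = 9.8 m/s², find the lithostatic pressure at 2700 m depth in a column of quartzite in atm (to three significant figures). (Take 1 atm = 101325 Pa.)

quartzite: 2680 kg/m³ × 9.8 m/s² × 2700 m = 7.091×10^7 Pa = 699.9 atm

700 atm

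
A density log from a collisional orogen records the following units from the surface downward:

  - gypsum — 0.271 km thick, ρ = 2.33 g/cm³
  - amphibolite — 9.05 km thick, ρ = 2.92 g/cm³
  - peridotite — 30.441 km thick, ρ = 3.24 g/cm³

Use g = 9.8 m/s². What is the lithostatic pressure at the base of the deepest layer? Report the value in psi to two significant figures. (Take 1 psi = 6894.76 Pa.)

gypsum: 2330 kg/m³ × 9.8 m/s² × 271 m = 6.188×10^6 Pa = 897.5 psi
amphibolite: 2920 kg/m³ × 9.8 m/s² × 9050 m = 2.590×10^8 Pa = 37561 psi
peridotite: 3240 kg/m³ × 9.8 m/s² × 30441 m = 9.666×10^8 Pa = 1.402×10^5 psi
Total = 897.5 + 37561 + 1.402×10^5 = 1.7865×10^5 psi

180000 psi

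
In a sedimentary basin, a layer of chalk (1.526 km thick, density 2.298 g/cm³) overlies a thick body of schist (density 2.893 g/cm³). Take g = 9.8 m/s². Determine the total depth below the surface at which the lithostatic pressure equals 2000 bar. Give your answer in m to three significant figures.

7370 m

Pressure at base of upper layers: 2298×9.8×1526 = 3.437×10^7 Pa = 343.7 bar
Remaining pressure to be supplied by schist: 2.000×10^8 − 3.437×10^7 = 1.656×10^8 Pa
Additional depth in schist = 1.656×10^8 Pa / (2893 kg/m³ × 9.8 m/s²) = 5842.2 m
Total depth = 1526 m + 5842.2 m = 7368.2 m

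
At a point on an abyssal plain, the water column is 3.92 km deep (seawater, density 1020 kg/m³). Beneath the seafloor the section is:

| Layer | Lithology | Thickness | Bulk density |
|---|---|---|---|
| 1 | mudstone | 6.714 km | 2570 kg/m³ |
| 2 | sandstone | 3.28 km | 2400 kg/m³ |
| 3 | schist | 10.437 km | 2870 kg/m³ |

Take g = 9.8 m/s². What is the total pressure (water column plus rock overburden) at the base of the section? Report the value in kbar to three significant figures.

seawater: 1020 kg/m³ × 9.8 m/s² × 3920 m = 3.918×10^7 Pa = 0.3918 kbar
mudstone: 2570 kg/m³ × 9.8 m/s² × 6714 m = 1.691×10^8 Pa = 1.691 kbar
sandstone: 2400 kg/m³ × 9.8 m/s² × 3280 m = 7.715×10^7 Pa = 0.7715 kbar
schist: 2870 kg/m³ × 9.8 m/s² × 10437 m = 2.936×10^8 Pa = 2.936 kbar
Total = 0.3918 + 1.691 + 0.7715 + 2.936 = 5.7898 kbar

5.79 kbar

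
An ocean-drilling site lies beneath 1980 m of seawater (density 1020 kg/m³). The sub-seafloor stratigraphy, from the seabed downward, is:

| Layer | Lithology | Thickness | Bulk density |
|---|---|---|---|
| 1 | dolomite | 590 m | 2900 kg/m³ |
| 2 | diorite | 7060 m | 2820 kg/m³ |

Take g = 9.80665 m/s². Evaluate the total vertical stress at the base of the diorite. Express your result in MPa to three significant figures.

seawater: 1020 kg/m³ × 9.80665 m/s² × 1980 m = 1.981×10^7 Pa = 19.81 MPa
dolomite: 2900 kg/m³ × 9.80665 m/s² × 590 m = 1.678×10^7 Pa = 16.78 MPa
diorite: 2820 kg/m³ × 9.80665 m/s² × 7060 m = 1.952×10^8 Pa = 195.2 MPa
Total = 19.81 + 16.78 + 195.2 = 231.83 MPa

232 MPa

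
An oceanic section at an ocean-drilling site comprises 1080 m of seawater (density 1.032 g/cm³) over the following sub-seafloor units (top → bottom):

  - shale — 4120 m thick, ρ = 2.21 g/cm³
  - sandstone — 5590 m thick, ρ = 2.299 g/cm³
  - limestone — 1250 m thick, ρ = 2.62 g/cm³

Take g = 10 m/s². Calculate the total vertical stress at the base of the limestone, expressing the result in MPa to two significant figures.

seawater: 1032 kg/m³ × 10 m/s² × 1080 m = 1.115×10^7 Pa = 11.15 MPa
shale: 2210 kg/m³ × 10 m/s² × 4120 m = 9.105×10^7 Pa = 91.05 MPa
sandstone: 2299 kg/m³ × 10 m/s² × 5590 m = 1.285×10^8 Pa = 128.5 MPa
limestone: 2620 kg/m³ × 10 m/s² × 1250 m = 3.275×10^7 Pa = 32.75 MPa
Total = 11.15 + 91.05 + 128.5 + 32.75 = 263.46 MPa

260 MPa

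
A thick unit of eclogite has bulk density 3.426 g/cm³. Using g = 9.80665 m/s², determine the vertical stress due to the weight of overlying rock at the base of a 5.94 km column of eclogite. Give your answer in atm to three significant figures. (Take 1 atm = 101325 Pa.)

eclogite: 3426 kg/m³ × 9.80665 m/s² × 5940 m = 1.996×10^8 Pa = 1970 atm

1970 atm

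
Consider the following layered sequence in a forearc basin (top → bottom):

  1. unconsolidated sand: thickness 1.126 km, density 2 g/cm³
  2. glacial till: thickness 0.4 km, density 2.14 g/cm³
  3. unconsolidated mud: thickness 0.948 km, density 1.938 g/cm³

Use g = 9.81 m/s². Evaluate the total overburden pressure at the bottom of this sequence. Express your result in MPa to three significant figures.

unconsolidated sand: 2000 kg/m³ × 9.81 m/s² × 1126 m = 2.209×10^7 Pa = 22.09 MPa
glacial till: 2140 kg/m³ × 9.81 m/s² × 400 m = 8.397×10^6 Pa = 8.397 MPa
unconsolidated mud: 1938 kg/m³ × 9.81 m/s² × 948 m = 1.802×10^7 Pa = 18.02 MPa
Total = 22.09 + 8.397 + 18.02 = 48.513 MPa

48.5 MPa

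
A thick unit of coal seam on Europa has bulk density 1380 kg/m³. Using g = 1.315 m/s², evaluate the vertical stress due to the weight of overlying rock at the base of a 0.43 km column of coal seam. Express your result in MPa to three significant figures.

0.780 MPa

coal seam: 1380 kg/m³ × 1.315 m/s² × 430 m = 7.803×10^5 Pa = 0.7803 MPa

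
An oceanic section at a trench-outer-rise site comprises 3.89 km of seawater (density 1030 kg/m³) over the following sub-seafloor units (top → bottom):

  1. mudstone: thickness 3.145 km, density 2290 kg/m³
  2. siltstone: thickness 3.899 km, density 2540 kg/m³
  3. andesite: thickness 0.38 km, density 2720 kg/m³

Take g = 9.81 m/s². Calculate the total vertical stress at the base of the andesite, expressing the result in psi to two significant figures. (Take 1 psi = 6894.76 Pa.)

32000 psi

seawater: 1030 kg/m³ × 9.81 m/s² × 3890 m = 3.931×10^7 Pa = 5701 psi
mudstone: 2290 kg/m³ × 9.81 m/s² × 3145 m = 7.065×10^7 Pa = 10247 psi
siltstone: 2540 kg/m³ × 9.81 m/s² × 3899 m = 9.715×10^7 Pa = 14091 psi
andesite: 2720 kg/m³ × 9.81 m/s² × 380 m = 1.014×10^7 Pa = 1471 psi
Total = 5701 + 10247 + 14091 + 1471 = 31510 psi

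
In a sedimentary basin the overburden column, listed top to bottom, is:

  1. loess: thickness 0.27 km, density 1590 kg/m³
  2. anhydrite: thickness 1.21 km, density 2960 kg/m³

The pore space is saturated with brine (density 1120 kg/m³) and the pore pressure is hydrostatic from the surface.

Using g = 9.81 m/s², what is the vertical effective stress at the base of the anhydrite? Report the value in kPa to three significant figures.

Overburden (lithostatic) stress σ_v:
loess: 1590 kg/m³ × 9.81 m/s² × 270 m = 4.211×10^6 Pa = 4.211 MPa
anhydrite: 2960 kg/m³ × 9.81 m/s² × 1210 m = 3.514×10^7 Pa = 35.14 MPa
Total = 4.211 + 35.14 = 39.347 MPa
Pore pressure P_p = 1120 kg/m³ × 9.81 m/s² × 1480 m = 1.626×10^7 Pa = 16.26 MPa
Effective stress σ' = σ_v − P_p = 39.35 − 16.26 = 23.086 MPa = 23086 kPa

23100 kPa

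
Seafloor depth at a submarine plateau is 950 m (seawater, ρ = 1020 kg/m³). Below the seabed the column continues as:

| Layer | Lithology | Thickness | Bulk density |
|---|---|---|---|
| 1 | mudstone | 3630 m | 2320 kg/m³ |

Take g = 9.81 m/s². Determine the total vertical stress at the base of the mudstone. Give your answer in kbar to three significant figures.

seawater: 1020 kg/m³ × 9.81 m/s² × 950 m = 9.506×10^6 Pa = 0.09506 kbar
mudstone: 2320 kg/m³ × 9.81 m/s² × 3630 m = 8.262×10^7 Pa = 0.8262 kbar
Total = 0.09506 + 0.8262 = 0.92122 kbar

0.921 kbar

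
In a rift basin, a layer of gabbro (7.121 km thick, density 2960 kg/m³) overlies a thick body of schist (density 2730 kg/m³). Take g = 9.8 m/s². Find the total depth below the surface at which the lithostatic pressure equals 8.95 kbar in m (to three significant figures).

Pressure at base of upper layers: 2960×9.8×7121 = 2.066×10^8 Pa = 2.066 kbar
Remaining pressure to be supplied by schist: 8.950×10^8 − 2.066×10^8 = 6.884×10^8 Pa
Additional depth in schist = 6.884×10^8 Pa / (2730 kg/m³ × 9.8 m/s²) = 25732 m
Total depth = 7121 m + 25732 m = 32853 m

32900 m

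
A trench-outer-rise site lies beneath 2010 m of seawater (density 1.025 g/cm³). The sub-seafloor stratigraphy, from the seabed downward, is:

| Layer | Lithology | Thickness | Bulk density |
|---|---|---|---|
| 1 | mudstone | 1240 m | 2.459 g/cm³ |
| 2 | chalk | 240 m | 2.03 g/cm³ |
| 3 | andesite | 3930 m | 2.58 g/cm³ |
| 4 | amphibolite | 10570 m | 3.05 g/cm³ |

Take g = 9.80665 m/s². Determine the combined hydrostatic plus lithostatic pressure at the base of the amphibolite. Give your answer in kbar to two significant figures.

4.7 kbar

seawater: 1025 kg/m³ × 9.80665 m/s² × 2010 m = 2.020×10^7 Pa = 0.2020 kbar
mudstone: 2459 kg/m³ × 9.80665 m/s² × 1240 m = 2.990×10^7 Pa = 0.2990 kbar
chalk: 2030 kg/m³ × 9.80665 m/s² × 240 m = 4.778×10^6 Pa = 0.04778 kbar
andesite: 2580 kg/m³ × 9.80665 m/s² × 3930 m = 9.943×10^7 Pa = 0.9943 kbar
amphibolite: 3050 kg/m³ × 9.80665 m/s² × 10570 m = 3.162×10^8 Pa = 3.162 kbar
Total = 0.2020 + 0.2990 + 0.04778 + 0.9943 + 3.162 = 4.7047 kbar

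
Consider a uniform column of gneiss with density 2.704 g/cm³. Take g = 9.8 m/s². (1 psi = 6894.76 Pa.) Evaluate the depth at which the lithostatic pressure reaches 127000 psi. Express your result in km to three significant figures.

33.0 km

h = P/(ρg) = 127000 psi / (2704 kg/m³ × 9.8 m/s²) = 8.756×10^8 Pa / 26499 Pa/m = 33044 m
= 33.044 km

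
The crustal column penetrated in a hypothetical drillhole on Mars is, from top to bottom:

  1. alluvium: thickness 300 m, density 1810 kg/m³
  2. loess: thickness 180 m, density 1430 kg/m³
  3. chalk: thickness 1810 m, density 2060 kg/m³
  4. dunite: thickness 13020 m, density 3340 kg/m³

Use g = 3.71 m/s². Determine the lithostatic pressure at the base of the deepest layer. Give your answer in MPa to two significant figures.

alluvium: 1810 kg/m³ × 3.71 m/s² × 300 m = 2.015×10^6 Pa = 2.015 MPa
loess: 1430 kg/m³ × 3.71 m/s² × 180 m = 9.550×10^5 Pa = 0.9550 MPa
chalk: 2060 kg/m³ × 3.71 m/s² × 1810 m = 1.383×10^7 Pa = 13.83 MPa
dunite: 3340 kg/m³ × 3.71 m/s² × 13020 m = 1.613×10^8 Pa = 161.3 MPa
Total = 2.015 + 0.9550 + 13.83 + 161.3 = 178.14 MPa

180 MPa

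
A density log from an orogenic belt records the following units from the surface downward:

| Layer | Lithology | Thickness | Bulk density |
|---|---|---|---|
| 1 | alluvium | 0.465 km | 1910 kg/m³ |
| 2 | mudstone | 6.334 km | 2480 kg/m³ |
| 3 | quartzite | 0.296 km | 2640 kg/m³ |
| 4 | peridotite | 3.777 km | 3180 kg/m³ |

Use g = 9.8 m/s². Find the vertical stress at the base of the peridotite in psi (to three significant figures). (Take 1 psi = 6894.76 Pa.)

alluvium: 1910 kg/m³ × 9.8 m/s² × 465 m = 8.704×10^6 Pa = 1262 psi
mudstone: 2480 kg/m³ × 9.8 m/s² × 6334 m = 1.539×10^8 Pa = 22327 psi
quartzite: 2640 kg/m³ × 9.8 m/s² × 296 m = 7.658×10^6 Pa = 1111 psi
peridotite: 3180 kg/m³ × 9.8 m/s² × 3777 m = 1.177×10^8 Pa = 17072 psi
Total = 1262 + 22327 + 1111 + 17072 = 41772 psi

41800 psi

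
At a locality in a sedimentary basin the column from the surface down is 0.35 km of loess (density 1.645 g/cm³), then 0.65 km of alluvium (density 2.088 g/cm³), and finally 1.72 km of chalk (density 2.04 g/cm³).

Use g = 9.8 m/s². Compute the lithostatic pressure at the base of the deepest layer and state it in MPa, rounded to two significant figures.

53 MPa

loess: 1645 kg/m³ × 9.8 m/s² × 350 m = 5.642×10^6 Pa = 5.642 MPa
alluvium: 2088 kg/m³ × 9.8 m/s² × 650 m = 1.330×10^7 Pa = 13.30 MPa
chalk: 2040 kg/m³ × 9.8 m/s² × 1720 m = 3.439×10^7 Pa = 34.39 MPa
Total = 5.642 + 13.30 + 34.39 = 53.329 MPa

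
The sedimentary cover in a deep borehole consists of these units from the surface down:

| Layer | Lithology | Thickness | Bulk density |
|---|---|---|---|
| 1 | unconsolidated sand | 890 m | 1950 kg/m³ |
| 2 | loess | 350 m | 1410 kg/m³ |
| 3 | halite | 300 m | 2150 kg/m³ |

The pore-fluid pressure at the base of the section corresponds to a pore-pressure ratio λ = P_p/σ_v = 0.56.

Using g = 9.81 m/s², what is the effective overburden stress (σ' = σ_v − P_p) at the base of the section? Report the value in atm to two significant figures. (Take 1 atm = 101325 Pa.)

120 atm

Overburden (lithostatic) stress σ_v:
unconsolidated sand: 1950 kg/m³ × 9.81 m/s² × 890 m = 1.703×10^7 Pa = 17.03 MPa
loess: 1410 kg/m³ × 9.81 m/s² × 350 m = 4.841×10^6 Pa = 4.841 MPa
halite: 2150 kg/m³ × 9.81 m/s² × 300 m = 6.327×10^6 Pa = 6.327 MPa
Total = 17.03 + 4.841 + 6.327 = 28.194 MPa
Pore pressure P_p = λ·σ_v = 0.56 × 28.19 MPa = 15.79 MPa
Effective stress σ' = σ_v − P_p = 28.19 − 15.79 = 12.405 MPa = 122.43 atm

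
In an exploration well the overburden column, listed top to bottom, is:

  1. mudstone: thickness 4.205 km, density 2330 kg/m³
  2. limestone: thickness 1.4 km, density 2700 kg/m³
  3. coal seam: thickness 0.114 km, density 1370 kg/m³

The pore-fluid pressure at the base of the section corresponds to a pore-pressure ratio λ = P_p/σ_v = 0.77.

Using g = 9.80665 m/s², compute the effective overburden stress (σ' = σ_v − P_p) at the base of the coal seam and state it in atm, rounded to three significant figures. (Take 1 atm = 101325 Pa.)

Overburden (lithostatic) stress σ_v:
mudstone: 2330 kg/m³ × 9.80665 m/s² × 4205 m = 9.608×10^7 Pa = 96.08 MPa
limestone: 2700 kg/m³ × 9.80665 m/s² × 1400 m = 3.707×10^7 Pa = 37.07 MPa
coal seam: 1370 kg/m³ × 9.80665 m/s² × 114 m = 1.532×10^6 Pa = 1.532 MPa
Total = 96.08 + 37.07 + 1.532 = 134.68 MPa
Pore pressure P_p = λ·σ_v = 0.77 × 134.7 MPa = 103.7 MPa
Effective stress σ' = σ_v − P_p = 134.7 − 103.7 = 30.977 MPa = 305.72 atm

306 atm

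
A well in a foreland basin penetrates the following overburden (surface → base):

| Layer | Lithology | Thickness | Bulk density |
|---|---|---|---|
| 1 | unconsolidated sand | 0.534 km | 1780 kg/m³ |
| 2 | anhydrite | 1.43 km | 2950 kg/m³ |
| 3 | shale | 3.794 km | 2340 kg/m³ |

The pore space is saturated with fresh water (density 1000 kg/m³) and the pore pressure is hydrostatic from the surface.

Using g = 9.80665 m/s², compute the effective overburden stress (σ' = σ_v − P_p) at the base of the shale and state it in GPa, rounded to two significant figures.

Overburden (lithostatic) stress σ_v:
unconsolidated sand: 1780 kg/m³ × 9.80665 m/s² × 534 m = 9.321×10^6 Pa = 9.321 MPa
anhydrite: 2950 kg/m³ × 9.80665 m/s² × 1430 m = 4.137×10^7 Pa = 41.37 MPa
shale: 2340 kg/m³ × 9.80665 m/s² × 3794 m = 8.706×10^7 Pa = 87.06 MPa
Total = 9.321 + 41.37 + 87.06 = 137.75 MPa
Pore pressure P_p = 1000 kg/m³ × 9.80665 m/s² × 5758 m = 5.647×10^7 Pa = 56.47 MPa
Effective stress σ' = σ_v − P_p = 137.8 − 56.47 = 81.287 MPa = 0.081287 GPa

0.081 GPa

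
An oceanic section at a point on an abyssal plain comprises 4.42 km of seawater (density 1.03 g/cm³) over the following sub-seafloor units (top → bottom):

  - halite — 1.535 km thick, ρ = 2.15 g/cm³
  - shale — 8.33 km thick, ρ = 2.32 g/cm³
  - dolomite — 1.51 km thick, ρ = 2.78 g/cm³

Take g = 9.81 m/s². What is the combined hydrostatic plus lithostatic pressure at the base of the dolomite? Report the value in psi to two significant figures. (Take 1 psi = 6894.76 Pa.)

seawater: 1030 kg/m³ × 9.81 m/s² × 4420 m = 4.466×10^7 Pa = 6478 psi
halite: 2150 kg/m³ × 9.81 m/s² × 1535 m = 3.238×10^7 Pa = 4696 psi
shale: 2320 kg/m³ × 9.81 m/s² × 8330 m = 1.896×10^8 Pa = 27497 psi
dolomite: 2780 kg/m³ × 9.81 m/s² × 1510 m = 4.118×10^7 Pa = 5973 psi
Total = 6478 + 4696 + 27497 + 5973 = 44643 psi

45000 psi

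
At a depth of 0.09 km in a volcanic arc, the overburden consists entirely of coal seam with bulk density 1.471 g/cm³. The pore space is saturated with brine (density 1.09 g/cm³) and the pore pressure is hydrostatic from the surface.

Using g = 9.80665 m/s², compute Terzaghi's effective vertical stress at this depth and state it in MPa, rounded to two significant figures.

Overburden (lithostatic) stress σ_v:
coal seam: 1471 kg/m³ × 9.80665 m/s² × 90 m = 1.298×10^6 Pa = 1.298 MPa
Pore pressure P_p = 1090 kg/m³ × 9.80665 m/s² × 90 m = 9.620×10^5 Pa = 0.9620 MPa
Effective stress σ' = σ_v − P_p = 1.298 − 0.9620 = 0.33627 MPa

0.34 MPa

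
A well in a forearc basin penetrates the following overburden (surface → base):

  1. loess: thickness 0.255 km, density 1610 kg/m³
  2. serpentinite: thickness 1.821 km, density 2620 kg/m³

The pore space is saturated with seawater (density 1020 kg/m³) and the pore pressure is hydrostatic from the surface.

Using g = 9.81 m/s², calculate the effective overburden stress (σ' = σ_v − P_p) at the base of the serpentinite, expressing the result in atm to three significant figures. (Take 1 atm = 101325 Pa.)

297 atm

Overburden (lithostatic) stress σ_v:
loess: 1610 kg/m³ × 9.81 m/s² × 255 m = 4.027×10^6 Pa = 4.027 MPa
serpentinite: 2620 kg/m³ × 9.81 m/s² × 1821 m = 4.680×10^7 Pa = 46.80 MPa
Total = 4.027 + 46.80 = 50.831 MPa
Pore pressure P_p = 1020 kg/m³ × 9.81 m/s² × 2076 m = 2.077×10^7 Pa = 20.77 MPa
Effective stress σ' = σ_v − P_p = 50.83 − 20.77 = 30.058 MPa = 296.65 atm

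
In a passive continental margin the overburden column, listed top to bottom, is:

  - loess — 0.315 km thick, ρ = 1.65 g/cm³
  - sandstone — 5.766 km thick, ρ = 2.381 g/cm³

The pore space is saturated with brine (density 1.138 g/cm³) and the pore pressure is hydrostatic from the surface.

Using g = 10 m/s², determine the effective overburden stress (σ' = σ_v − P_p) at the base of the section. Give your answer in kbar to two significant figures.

0.73 kbar

Overburden (lithostatic) stress σ_v:
loess: 1650 kg/m³ × 10 m/s² × 315 m = 5.197×10^6 Pa = 5.197 MPa
sandstone: 2381 kg/m³ × 10 m/s² × 5766 m = 1.373×10^8 Pa = 137.3 MPa
Total = 5.197 + 137.3 = 142.49 MPa
Pore pressure P_p = 1138 kg/m³ × 10 m/s² × 6081 m = 6.920×10^7 Pa = 69.20 MPa
Effective stress σ' = σ_v − P_p = 142.5 − 69.20 = 73.284 MPa = 0.73284 kbar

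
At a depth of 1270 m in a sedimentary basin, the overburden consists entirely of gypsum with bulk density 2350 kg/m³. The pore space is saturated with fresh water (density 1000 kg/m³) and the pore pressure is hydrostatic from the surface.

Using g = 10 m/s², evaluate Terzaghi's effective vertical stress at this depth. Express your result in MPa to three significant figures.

Overburden (lithostatic) stress σ_v:
gypsum: 2350 kg/m³ × 10 m/s² × 1270 m = 2.985×10^7 Pa = 29.84 MPa
Pore pressure P_p = 1000 kg/m³ × 10 m/s² × 1270 m = 1.270×10^7 Pa = 12.70 MPa
Effective stress σ' = σ_v − P_p = 29.84 − 12.70 = 17.145 MPa

17.1 MPa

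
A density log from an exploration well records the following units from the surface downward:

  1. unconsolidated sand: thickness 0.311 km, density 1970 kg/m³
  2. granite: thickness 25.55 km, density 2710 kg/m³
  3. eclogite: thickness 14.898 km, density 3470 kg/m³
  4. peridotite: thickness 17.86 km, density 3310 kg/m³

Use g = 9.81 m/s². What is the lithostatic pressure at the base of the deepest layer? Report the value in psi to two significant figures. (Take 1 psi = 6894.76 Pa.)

260000 psi

unconsolidated sand: 1970 kg/m³ × 9.81 m/s² × 311 m = 6.010×10^6 Pa = 871.7 psi
granite: 2710 kg/m³ × 9.81 m/s² × 25550 m = 6.792×10^8 Pa = 98517 psi
eclogite: 3470 kg/m³ × 9.81 m/s² × 14898 m = 5.071×10^8 Pa = 73554 psi
peridotite: 3310 kg/m³ × 9.81 m/s² × 17860 m = 5.799×10^8 Pa = 84112 psi
Total = 871.7 + 98517 + 73554 + 84112 = 2.5706×10^5 psi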